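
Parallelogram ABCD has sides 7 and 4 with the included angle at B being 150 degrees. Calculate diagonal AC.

Law of cosines: d^2 = 7^2 + 4^2 - 2(7)(4)cos(150°) = 28*sqrt(3) + 65, so d = sqrt(28*sqrt(3) + 65).

sqrt(28*sqrt(3) + 65)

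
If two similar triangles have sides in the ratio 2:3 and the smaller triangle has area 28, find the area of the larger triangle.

Area ratio = (2/3)^2 = 4/9. Area of the larger triangle = 28 * 9/4 = 63.

63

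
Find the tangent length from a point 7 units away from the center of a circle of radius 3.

The tangent, radius, and line from the external point to the center form a right triangle.
The right angle is where the tangent meets the radius.
By the Pythagorean theorem: tangent² + 3² = 7²
tangent² = 49 - 9 = 40
tangent = 2*sqrt(10)

2*sqrt(10)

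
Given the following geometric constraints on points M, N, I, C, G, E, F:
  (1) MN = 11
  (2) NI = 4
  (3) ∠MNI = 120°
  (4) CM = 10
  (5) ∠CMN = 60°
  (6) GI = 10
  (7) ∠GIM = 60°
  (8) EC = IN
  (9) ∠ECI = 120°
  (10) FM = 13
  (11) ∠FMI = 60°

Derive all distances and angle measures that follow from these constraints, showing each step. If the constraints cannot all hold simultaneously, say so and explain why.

The constraints are consistent.

From the given relations:
  EC = IN = 4

Step 1: From MN = 11, NI = 4, and ∠MNI = 120°, by the law of cosines:
  MI² = MN² + NI² - 2·MN·NI·cos(120°) = 121 + 16 + 44 = 181
  MI = √181

Step 2: From NM = 11, MC = 10, and ∠NMC = 60°, by the law of cosines:
  NC² = NM² + MC² - 2·NM·MC·cos(60°) = 121 + 100 - 110 = 111
  NC = √111

Step 3: From MI = √181, IG = 10, and ∠MIG = 60°, by the law of cosines:
  MG² = MI² + IG² - 2·MI·IG·cos(60°) = 181 + 100 - 134.5 = 146.5
  MG ≈ 12.1

Step 4: From IM = √181, MF = 13, and ∠IMF = 60°, by the law of cosines:
  IF² = IM² + MF² - 2·IM·MF·cos(60°) = 181 + 169 - 174.9 = 175.1
  IF ≈ 13.23

Step 5: From MI = √181, MN = 11, IN = 4, by the inverse law of cosines:
  cos(∠IMN) = (MI² + MN² - IN²) / (2·MI·MN)
  ∠IMN = 14.92°

Step 6: From NC = √111, NM = 11, CM = 10, by the inverse law of cosines:
  cos(∠CNM) = (NC² + NM² - CM²) / (2·NC·NM)
  ∠CNM = 55.28°

Step 7: From IM = √181, IN = 4, MN = 11, by the inverse law of cosines:
  cos(∠MIN) = (IM² + IN² - MN²) / (2·IM·IN)
  ∠MIN = 45.08°

Step 8: From CM = 10, CN = √111, MN = 11, by the inverse law of cosines:
  cos(∠MCN) = (CM² + CN² - MN²) / (2·CM·CN)
  ∠MCN = 64.72°

Step 9: From MG = 12.1, MI = √181, GI = 10, by the inverse law of cosines:
  cos(∠GMI) = (MG² + MI² - GI²) / (2·MG·MI)
  ∠GMI = 45.69°

Step 10: From IF = 13.23, IM = √181, FM = 13, by the inverse law of cosines:
  cos(∠FIM) = (IF² + IM² - FM²) / (2·IF·IM)
  ∠FIM = 58.3°

Step 11: From GI = 10, GM = 12.1, IM = √181, by the inverse law of cosines:
  cos(∠IGM) = (GI² + GM² - IM²) / (2·GI·GM)
  ∠IGM = 74.31°

Step 12: From FI = 13.23, FM = 13, IM = √181, by the inverse law of cosines:
  cos(∠IFM) = (FI² + FM² - IM²) / (2·FI·FM)
  ∠IFM = 61.7°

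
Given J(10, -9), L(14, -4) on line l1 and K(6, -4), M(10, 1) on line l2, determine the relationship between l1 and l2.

Slope of line 1: m1 = (-4 - -9)/(14 - 10) = 5/4 = 5/4
Slope of line 2: m2 = (1 - -4)/(10 - 6) = 5/4 = 5/4
Since m1 = m2 = 5/4, the lines are parallel.

Parallel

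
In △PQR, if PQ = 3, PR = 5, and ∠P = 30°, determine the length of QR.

By the law of cosines: QR^2 = PQ^2 + PR^2 - 2*PQ*PR*cos(P)
QR^2 = 3^2 + 5^2 - 2*3*5*cos(30°)
QR^2 = 9 + 25 - 30*(sqrt(3)/2)
QR^2 = 34 - 15*sqrt(3)
QR = sqrt(34 - 15*sqrt(3))

sqrt(34 - 15*sqrt(3))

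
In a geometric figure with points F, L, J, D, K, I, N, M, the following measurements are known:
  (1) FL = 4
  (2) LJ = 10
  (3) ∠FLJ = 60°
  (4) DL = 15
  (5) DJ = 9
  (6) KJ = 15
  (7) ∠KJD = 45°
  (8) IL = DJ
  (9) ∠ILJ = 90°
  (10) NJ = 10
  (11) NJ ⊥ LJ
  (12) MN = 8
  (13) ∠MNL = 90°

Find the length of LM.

Step 1: By the law of cosines on triangle LJN: LN² = 10² + 10² − 2·10·10·cos(90°) = 200, so LN = 10·√2.
Step 2: By the law of cosines on triangle LNM: LM² = (10·√2)² + 8² − 2·10·√2·8·cos(90°) = 264, so LM = 2·√66.

Therefore, the length of LM = 2·√66.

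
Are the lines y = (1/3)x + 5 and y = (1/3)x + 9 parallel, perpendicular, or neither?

Slope of line 1: m1 = 1/3
Slope of line 2: m2 = 1/3
Since m1 = m2 = 1/3, the lines are parallel.

Parallel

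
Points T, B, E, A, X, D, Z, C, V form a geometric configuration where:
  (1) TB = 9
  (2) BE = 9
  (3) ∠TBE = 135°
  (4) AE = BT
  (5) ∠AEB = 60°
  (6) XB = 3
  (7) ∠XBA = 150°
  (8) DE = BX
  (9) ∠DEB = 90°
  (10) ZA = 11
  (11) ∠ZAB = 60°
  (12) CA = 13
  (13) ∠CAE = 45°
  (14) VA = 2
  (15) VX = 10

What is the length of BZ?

From the given relations: AE = BT = 9.
Step 1: By the law of cosines on triangle BEA: BA² = 9² + 9² − 2·9·9·cos(60°) = 81, so BA = 9.
Step 2: By the law of cosines on triangle BAZ: BZ² = 9² + 11² − 2·9·11·cos(60°) = 103, so BZ = √103.

Therefore, the length of BZ = √103.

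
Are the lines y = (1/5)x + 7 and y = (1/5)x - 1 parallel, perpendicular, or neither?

Slope of line 1: m1 = 1/5
Slope of line 2: m2 = 1/5
Two lines are parallel if and only if they have equal slopes (or both are vertical).
Here m1 = m2 = 1/5, confirming the lines are parallel.

Parallel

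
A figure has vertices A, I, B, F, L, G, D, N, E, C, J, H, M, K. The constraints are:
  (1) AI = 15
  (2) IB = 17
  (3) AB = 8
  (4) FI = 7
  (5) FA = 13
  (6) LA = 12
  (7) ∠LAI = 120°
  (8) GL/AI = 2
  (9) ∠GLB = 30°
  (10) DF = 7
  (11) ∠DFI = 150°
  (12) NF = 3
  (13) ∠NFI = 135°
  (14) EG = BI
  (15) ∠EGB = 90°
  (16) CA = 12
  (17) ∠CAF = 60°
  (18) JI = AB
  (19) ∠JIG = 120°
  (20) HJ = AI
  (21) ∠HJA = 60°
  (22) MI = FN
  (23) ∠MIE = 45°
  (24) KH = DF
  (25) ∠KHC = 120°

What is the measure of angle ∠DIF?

Step 1: By the law of cosines on triangle IFD: ID² = 7² + 7² − 2·7·7·cos(150°) = 182.87, so ID ≈ 13.52.
Step 2: By the inverse law of cosines on triangle DIF: cos(∠DIF) = (13.52² + 7² − 7²) / (2·13.52·7) = 182.87/189.32 = 0.9659, so ∠DIF = 15°.

Therefore, the measure of angle ∠DIF = 15°.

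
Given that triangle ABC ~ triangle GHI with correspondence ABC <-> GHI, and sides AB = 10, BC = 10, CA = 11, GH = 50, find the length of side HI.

Since the triangles are similar, the ratio of corresponding sides is constant.
Scale factor k = GH / AB = 50 / 10 = 5
HI = k * BC = 5 * 10 = 50

50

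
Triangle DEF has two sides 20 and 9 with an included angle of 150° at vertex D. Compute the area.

Area = (1/2)(20)(9) sin(150°) = (1/2)(20)(9)(1/2) = 45

45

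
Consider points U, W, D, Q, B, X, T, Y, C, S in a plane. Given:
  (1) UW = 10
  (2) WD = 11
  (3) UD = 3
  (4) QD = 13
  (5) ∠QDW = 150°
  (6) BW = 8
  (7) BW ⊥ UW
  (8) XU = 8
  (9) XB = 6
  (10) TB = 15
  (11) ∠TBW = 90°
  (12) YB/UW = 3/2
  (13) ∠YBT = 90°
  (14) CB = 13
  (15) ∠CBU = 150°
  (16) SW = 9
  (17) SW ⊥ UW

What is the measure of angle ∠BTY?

From the given relations: YB = 3/2·UW = 3/2·10 = 15.
Step 1: By the law of cosines on triangle TBY: TY² = 15² + 15² − 2·15·15·cos(90°) = 450, so TY = 15·√2.
Step 2: By the inverse law of cosines on triangle BTY: cos(∠BTY) = (15² + (15·√2)² − 15²) / (2·15·15·√2) = 450/636.4 = 0.7071, so ∠BTY = 45°.

Therefore, the measure of angle ∠BTY = 45°.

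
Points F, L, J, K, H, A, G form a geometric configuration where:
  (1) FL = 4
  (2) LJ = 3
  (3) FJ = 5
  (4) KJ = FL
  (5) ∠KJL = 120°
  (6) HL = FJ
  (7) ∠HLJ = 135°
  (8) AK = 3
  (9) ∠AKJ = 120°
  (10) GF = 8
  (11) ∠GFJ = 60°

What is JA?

From the given relations: KJ = FL = 4.
Step 1: By the law of cosines on triangle JKA: JA² = 4² + 3² − 2·4·3·cos(120°) = 37, so JA = √37.

Therefore, the length of JA = √37.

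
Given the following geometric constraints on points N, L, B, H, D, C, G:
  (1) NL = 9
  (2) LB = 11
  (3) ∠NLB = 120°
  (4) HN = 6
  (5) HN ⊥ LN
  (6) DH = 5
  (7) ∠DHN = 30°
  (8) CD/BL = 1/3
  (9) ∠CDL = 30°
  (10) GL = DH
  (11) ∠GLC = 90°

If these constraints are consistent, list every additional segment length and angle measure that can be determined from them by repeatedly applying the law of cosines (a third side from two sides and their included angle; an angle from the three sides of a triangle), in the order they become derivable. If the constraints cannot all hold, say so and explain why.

The constraints are consistent. Derivable facts, in order:
After 1 step:
- LH = 3·√13
- NB ≈ 17.35
- ND ≈ 3.01
After 2 steps:
- ∠BNL = 33.3°
- ∠DNH = 56.26°
- ∠HDN = 93.74°
- ∠HLN = 33.69°
- ∠LBN = 26.7°
- ∠LHN = 56.31°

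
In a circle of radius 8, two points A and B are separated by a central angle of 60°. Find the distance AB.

Drop a perpendicular from the center to the chord, bisecting both the chord and the central angle.
Each half-chord = r sin(θ/2) = 8 sin(30°).
The full chord = 2 × 8 × sin(30°) = 8.

8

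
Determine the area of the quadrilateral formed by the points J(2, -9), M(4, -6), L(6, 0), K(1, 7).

Shoelace: sum of cross terms = 79, Area = (1/2)|79| = 79/2

79/2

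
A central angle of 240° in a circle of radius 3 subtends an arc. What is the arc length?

Arc length = 2π(3)(2/3) = 4*pi

4*pi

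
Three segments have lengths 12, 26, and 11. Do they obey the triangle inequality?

No.
The triangle inequality is violated: 12 + 11 = 23 ≤ 26.
These lengths cannot form a triangle.

No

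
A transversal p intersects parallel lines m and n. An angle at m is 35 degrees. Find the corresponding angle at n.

Corresponding angles formed by parallel lines and a transversal are equal.
The given angle is 35 degrees.
The corresponding angle = 35 degrees.

35 degrees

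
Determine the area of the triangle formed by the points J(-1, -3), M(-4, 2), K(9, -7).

The Shoelace formula computes the area from vertex coordinates by summing cross products.
For vertices (-1,-3), (-4,2), (9,-7):
Signed sum = -1*2 - -4*-3 + -4*-7 - 9*2 + 9*-3 - -1*-7
= -14 + 10 + -34 = -38
Area = (1/2)|-38| = 19.

19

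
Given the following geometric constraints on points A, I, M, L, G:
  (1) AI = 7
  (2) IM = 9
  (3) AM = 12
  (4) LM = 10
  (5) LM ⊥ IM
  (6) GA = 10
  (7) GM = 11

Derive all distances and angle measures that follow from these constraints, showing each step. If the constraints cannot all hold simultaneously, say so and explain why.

The constraints are consistent.

Step 1: From IM = 9, ML = 10, and ∠IML = 90°, by the law of cosines:
  IL² = IM² + ML² - 2·IM·ML·cos(90°) = 81 + 100 - 0 = 181
  IL = √181

Step 2: From AG = 10, AM = 12, GM = 11, by the inverse law of cosines:
  cos(∠GAM) = (AG² + AM² - GM²) / (2·AG·AM)
  ∠GAM = 59.17°

Step 3: From AI = 7, AM = 12, IM = 9, by the inverse law of cosines:
  cos(∠IAM) = (AI² + AM² - IM²) / (2·AI·AM)
  ∠IAM = 48.19°

Step 4: From IA = 7, IM = 9, AM = 12, by the inverse law of cosines:
  cos(∠AIM) = (IA² + IM² - AM²) / (2·IA·IM)
  ∠AIM = 96.38°

Step 5: From MA = 12, MG = 11, AG = 10, by the inverse law of cosines:
  cos(∠AMG) = (MA² + MG² - AG²) / (2·MA·MG)
  ∠AMG = 51.32°

Step 6: From MA = 12, MI = 9, AI = 7, by the inverse law of cosines:
  cos(∠AMI) = (MA² + MI² - AI²) / (2·MA·MI)
  ∠AMI = 35.43°

Step 7: From GA = 10, GM = 11, AM = 12, by the inverse law of cosines:
  cos(∠AGM) = (GA² + GM² - AM²) / (2·GA·GM)
  ∠AGM = 69.51°

Step 8: From IL = √181, IM = 9, LM = 10, by the inverse law of cosines:
  cos(∠LIM) = (IL² + IM² - LM²) / (2·IL·IM)
  ∠LIM = 48.01°

Step 9: From LI = √181, LM = 10, IM = 9, by the inverse law of cosines:
  cos(∠ILM) = (LI² + LM² - IM²) / (2·LI·LM)
  ∠ILM = 41.99°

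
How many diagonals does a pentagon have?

Each of the 5 vertices connects to 2 non-adjacent vertices via diagonals.
Total connections = 5 × 2 = 10, but each diagonal is counted twice.
Number of diagonals = 10 / 2 = 5.

5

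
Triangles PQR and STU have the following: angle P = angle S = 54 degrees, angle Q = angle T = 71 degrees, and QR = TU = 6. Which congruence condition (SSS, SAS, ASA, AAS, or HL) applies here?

The given information provides:
angle P = angle S = 54 degrees, angle Q = angle T = 71 degrees, and QR = TU = 6
This matches the AAS congruence theorem.
Two pairs of corresponding angles and a non-included side are equal (Angle-Angle-Side).

AAS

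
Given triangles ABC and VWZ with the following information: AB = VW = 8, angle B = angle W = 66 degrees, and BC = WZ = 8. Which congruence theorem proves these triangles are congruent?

The given information matches SAS: Two pairs of corresponding sides and the included angle are equal (Side-Angle-Side).

SAS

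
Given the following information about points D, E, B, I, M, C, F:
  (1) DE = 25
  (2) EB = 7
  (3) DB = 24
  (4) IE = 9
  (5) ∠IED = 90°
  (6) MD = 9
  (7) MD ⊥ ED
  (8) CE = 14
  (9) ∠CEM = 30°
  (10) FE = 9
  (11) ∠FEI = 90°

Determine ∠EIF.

Step 1: By the law of cosines on triangle IEF: IF² = 9² + 9² − 2·9·9·cos(90°) = 162, so IF = 9·√2.
Step 2: By the inverse law of cosines on triangle EIF: cos(∠EIF) = (9² + (9·√2)² − 9²) / (2·9·9·√2) = 162/229.1 = 0.7071, so ∠EIF = 45°.

Therefore, the measure of angle ∠EIF = 45°.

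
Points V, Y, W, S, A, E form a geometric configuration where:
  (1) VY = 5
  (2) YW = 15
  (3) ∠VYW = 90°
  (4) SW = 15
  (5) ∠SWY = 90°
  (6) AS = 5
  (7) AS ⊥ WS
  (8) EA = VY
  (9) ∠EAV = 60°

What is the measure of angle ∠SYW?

Step 1: By the law of cosines on triangle YWS: YS² = 15² + 15² − 2·15·15·cos(90°) = 450, so YS = 15·√2.
Step 2: By the inverse law of cosines on triangle SYW: cos(∠SYW) = ((15·√2)² + 15² − 15²) / (2·15·√2·15) = 450/636.4 = 0.7071, so ∠SYW = 45°.

Therefore, the measure of angle ∠SYW = 45°.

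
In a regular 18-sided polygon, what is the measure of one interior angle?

Each interior angle of a regular n-gon is (n - 2) * 180 / n.
For n = 18: (18 - 2) * 180 / 18 = 2880/18 = 160 degrees.

160 degrees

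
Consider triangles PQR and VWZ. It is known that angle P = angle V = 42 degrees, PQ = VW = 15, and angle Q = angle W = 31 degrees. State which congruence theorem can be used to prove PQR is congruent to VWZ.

Consider the given information: angle P = angle V = 42 degrees, PQ = VW = 15, and angle Q = angle W = 31 degrees
This is not SAS or HL: SAS requires two sides and the included angle between them. HL only applies to right triangles with matching hypotenuse and leg.
The correct criterion is ASA. Two pairs of corresponding angles and the included side are equal (Angle-Side-Angle).

ASA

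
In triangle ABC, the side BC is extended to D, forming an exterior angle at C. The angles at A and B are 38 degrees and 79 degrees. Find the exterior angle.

By the exterior angle theorem, an exterior angle of a triangle equals the sum of the two remote interior angles.
Exterior angle = angle A + angle B
Exterior angle = 38 + 79 = 117 degrees

117 degrees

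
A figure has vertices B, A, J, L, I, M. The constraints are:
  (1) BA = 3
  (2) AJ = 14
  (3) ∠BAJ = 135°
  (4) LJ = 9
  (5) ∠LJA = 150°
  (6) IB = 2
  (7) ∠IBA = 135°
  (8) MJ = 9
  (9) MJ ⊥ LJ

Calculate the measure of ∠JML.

Step 1: By the law of cosines on triangle MJL: ML² = 9² + 9² − 2·9·9·cos(90°) = 162, so ML = 9·√2.
Step 2: By the inverse law of cosines on triangle JML: cos(∠JML) = (9² + (9·√2)² − 9²) / (2·9·9·√2) = 162/229.1 = 0.7071, so ∠JML = 45°.

Therefore, the measure of angle ∠JML = 45°.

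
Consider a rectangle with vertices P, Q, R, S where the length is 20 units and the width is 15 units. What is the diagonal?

A rectangle's diagonal splits it into two right triangles, with the diagonal as the hypotenuse.
By the Pythagorean theorem, d^2 = 20^2 + 15^2 = 625.
Therefore d = sqrt(625) = 25.

25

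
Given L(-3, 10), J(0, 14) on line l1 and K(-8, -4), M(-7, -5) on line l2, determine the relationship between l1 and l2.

Slope of line 1: m1 = (14 - 10)/(0 - -3) = 4/3 = 4/3
Slope of line 2: m2 = (-5 - -4)/(-7 - -8) = -1/1 = -1
m1 != m2 (4/3 != -1), so not parallel.
m1 * m2 = (4/3) * (-1) = -4/3 != -1, so not perpendicular.
The lines are neither parallel nor perpendicular.

Neither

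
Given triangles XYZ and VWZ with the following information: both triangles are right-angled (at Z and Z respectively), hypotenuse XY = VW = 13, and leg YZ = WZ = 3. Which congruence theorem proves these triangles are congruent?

Consider the given information: both triangles are right-angled (at Z and Z respectively), hypotenuse XY = VW = 13, and leg YZ = WZ = 3
This is not SSS or SAS: SSS requires all three pairs of sides, but we don't have that. SAS requires two sides and the included angle between them.
The correct criterion is HL. The hypotenuse and one leg of two right triangles are equal (Hypotenuse-Leg).

HL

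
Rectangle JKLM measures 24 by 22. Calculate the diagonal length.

Using the Pythagorean theorem:
d² = 24² + 22² = 576 + 484 = 1060
d = sqrt(1060) = 2*sqrt(265)

2*sqrt(265)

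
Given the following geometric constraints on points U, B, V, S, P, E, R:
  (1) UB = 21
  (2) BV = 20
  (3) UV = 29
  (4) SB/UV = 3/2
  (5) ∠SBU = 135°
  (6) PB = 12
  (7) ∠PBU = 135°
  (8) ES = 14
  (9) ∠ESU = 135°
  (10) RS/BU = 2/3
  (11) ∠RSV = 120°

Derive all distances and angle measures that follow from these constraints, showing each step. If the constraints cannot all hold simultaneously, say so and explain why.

The constraints are consistent.

From the given relations:
  SB = 3/2·UV = 3/2·29 ≈ 43.5
  RS = 2/3·BU = 2/3·21 = 14

Step 1: From UB = 21, BS = 43.5, and ∠UBS = 135°, by the law of cosines:
  US² = UB² + BS² - 2·UB·BS·cos(135°) = 441 + 1892 + 1292 = 3625
  US ≈ 60.21

Step 2: From UB = 21, BP = 12, and ∠UBP = 135°, by the law of cosines:
  UP² = UB² + BP² - 2·UB·BP·cos(135°) = 441 + 144 + 356.4 = 941.4
  UP ≈ 30.68

Step 3: From UB = 21, UV = 29, BV = 20, by the inverse law of cosines:
  cos(∠BUV) = (UB² + UV² - BV²) / (2·UB·UV)
  ∠BUV = 43.6°

Step 4: From BU = 21, BV = 20, UV = 29, by the inverse law of cosines:
  cos(∠UBV) = (BU² + BV² - UV²) / (2·BU·BV)
  ∠UBV = 90°

Step 5: From VB = 20, VU = 29, BU = 21, by the inverse law of cosines:
  cos(∠BVU) = (VB² + VU² - BU²) / (2·VB·VU)
  ∠BVU = 46.4°

Step 6: From US = 60.21, SE = 14, and ∠USE = 135°, by the law of cosines:
  UE² = US² + SE² - 2·US·SE·cos(135°) = 3625 + 196 + 1192 = 5013
  UE ≈ 70.8

Step 7: From UB = 21, UP = 30.68, BP = 12, by the inverse law of cosines:
  cos(∠BUP) = (UB² + UP² - BP²) / (2·UB·UP)
  ∠BUP = 16.05°

Step 8: From UB = 21, US = 60.21, BS = 43.5, by the inverse law of cosines:
  cos(∠BUS) = (UB² + US² - BS²) / (2·UB·US)
  ∠BUS = 30.72°

Step 9: From SB = 43.5, SU = 60.21, BU = 21, by the inverse law of cosines:
  cos(∠BSU) = (SB² + SU² - BU²) / (2·SB·SU)
  ∠BSU = 14.28°

Step 10: From PB = 12, PU = 30.68, BU = 21, by the inverse law of cosines:
  cos(∠BPU) = (PB² + PU² - BU²) / (2·PB·PU)
  ∠BPU = 28.95°

Step 11: From UE = 70.8, US = 60.21, ES = 14, by the inverse law of cosines:
  cos(∠EUS) = (UE² + US² - ES²) / (2·UE·US)
  ∠EUS = 8.04°

Step 12: From ES = 14, EU = 70.8, SU = 60.21, by the inverse law of cosines:
  cos(∠SEU) = (ES² + EU² - SU²) / (2·ES·EU)
  ∠SEU = 36.96°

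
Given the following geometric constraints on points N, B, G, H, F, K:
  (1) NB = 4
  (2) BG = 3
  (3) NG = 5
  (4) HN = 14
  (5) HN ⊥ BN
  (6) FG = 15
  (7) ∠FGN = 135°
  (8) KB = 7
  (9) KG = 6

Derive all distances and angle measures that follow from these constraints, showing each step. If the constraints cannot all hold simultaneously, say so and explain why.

The constraints are consistent.

Step 1: From NG = 5, GF = 15, and ∠NGF = 135°, by the law of cosines:
  NF² = NG² + GF² - 2·NG·GF·cos(135°) = 25 + 225 + 106.1 = 356.1
  NF ≈ 18.87

Step 2: From BN = 4, NH = 14, and ∠BNH = 90°, by the law of cosines:
  BH² = BN² + NH² - 2·BN·NH·cos(90°) = 16 + 196 - 0 = 212
  BH = 2·√53

Step 3: From NB = 4, NG = 5, BG = 3, by the inverse law of cosines:
  cos(∠BNG) = (NB² + NG² - BG²) / (2·NB·NG)
  ∠BNG = 36.87°

Step 4: From BG = 3, BK = 7, GK = 6, by the inverse law of cosines:
  cos(∠GBK) = (BG² + BK² - GK²) / (2·BG·BK)
  ∠GBK = 58.41°

Step 5: From BG = 3, BN = 4, GN = 5, by the inverse law of cosines:
  cos(∠GBN) = (BG² + BN² - GN²) / (2·BG·BN)
  ∠GBN = 90°

Step 6: From GB = 3, GK = 6, BK = 7, by the inverse law of cosines:
  cos(∠BGK) = (GB² + GK² - BK²) / (2·GB·GK)
  ∠BGK = 96.38°

Step 7: From GB = 3, GN = 5, BN = 4, by the inverse law of cosines:
  cos(∠BGN) = (GB² + GN² - BN²) / (2·GB·GN)
  ∠BGN = 53.13°

Step 8: From KB = 7, KG = 6, BG = 3, by the inverse law of cosines:
  cos(∠BKG) = (KB² + KG² - BG²) / (2·KB·KG)
  ∠BKG = 25.21°

Step 9: From NF = 18.87, NG = 5, FG = 15, by the inverse law of cosines:
  cos(∠FNG) = (NF² + NG² - FG²) / (2·NF·NG)
  ∠FNG = 34.2°

Step 10: From BH = 2·√53, BN = 4, HN = 14, by the inverse law of cosines:
  cos(∠HBN) = (BH² + BN² - HN²) / (2·BH·BN)
  ∠HBN = 74.05°

Step 11: From HB = 2·√53, HN = 14, BN = 4, by the inverse law of cosines:
  cos(∠BHN) = (HB² + HN² - BN²) / (2·HB·HN)
  ∠BHN = 15.95°

Step 12: From FG = 15, FN = 18.87, GN = 5, by the inverse law of cosines:
  cos(∠GFN) = (FG² + FN² - GN²) / (2·FG·FN)
  ∠GFN = 10.8°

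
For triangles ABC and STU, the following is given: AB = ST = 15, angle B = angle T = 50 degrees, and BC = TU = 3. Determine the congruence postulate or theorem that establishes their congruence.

The given information matches SAS: Two pairs of corresponding sides and the included angle are equal (Side-Angle-Side).

SAS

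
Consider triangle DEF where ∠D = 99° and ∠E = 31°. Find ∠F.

Let angle F = x. Then 99 + 31 + x = 180.
x = 180 - 130 = 50 degrees.

50 degrees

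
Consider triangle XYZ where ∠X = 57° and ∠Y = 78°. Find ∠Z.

Let angle Z = x. Then 57 + 78 + x = 180.
x = 180 - 135 = 45 degrees.

45 degrees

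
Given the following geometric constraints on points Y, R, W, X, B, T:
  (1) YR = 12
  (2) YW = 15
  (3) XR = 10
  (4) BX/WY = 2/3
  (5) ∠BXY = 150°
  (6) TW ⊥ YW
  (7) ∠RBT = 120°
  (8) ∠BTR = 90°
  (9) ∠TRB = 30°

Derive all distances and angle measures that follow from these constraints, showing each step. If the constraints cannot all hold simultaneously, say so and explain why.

These constraints are not satisfiable: (7), (8) and (9) are the three interior angles of triangle RBT, which must sum to 180°, but 120° + 90° + 30° = 240°. No planar figure meets all of them, so nothing further can be derived.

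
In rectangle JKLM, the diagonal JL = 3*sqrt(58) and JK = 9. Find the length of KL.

Using the Pythagorean theorem: d^2 = a^2 + b^2
b^2 = d^2 - a^2
b^2 = 522 - 81
b^2 = 441
b = sqrt(441) = 21

21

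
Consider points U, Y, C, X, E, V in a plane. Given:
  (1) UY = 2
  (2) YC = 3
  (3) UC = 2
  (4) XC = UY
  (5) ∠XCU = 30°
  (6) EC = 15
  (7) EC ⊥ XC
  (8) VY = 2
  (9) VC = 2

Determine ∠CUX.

From the given relations: XC = UY = 2.
Step 1: By the law of cosines on triangle UCX: UX² = 2² + 2² − 2·2·2·cos(30°) = 1.07, so UX ≈ 1.04.
Step 2: By the inverse law of cosines on triangle CUX: cos(∠CUX) = (2² + 1.04² − 2²) / (2·2·1.04) = 1.07/4.14 = 0.2588, so ∠CUX = 75°.

Therefore, the measure of angle ∠CUX = 75°.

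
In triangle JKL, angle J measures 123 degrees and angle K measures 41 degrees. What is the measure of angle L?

By the triangle angle sum property, the three interior angles of any triangle add up to 180°.
We know angle J = 123° and angle K = 41°, so their sum is 164°.
Therefore angle L = 180° - 164° = 16°.

16 degrees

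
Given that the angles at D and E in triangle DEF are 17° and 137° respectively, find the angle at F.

The interior angles sum to 180°: angle F = 180 - 17 - 137 = 26°.
The triangle is obtuse (angles 17°, 137°, 26°).

26 degrees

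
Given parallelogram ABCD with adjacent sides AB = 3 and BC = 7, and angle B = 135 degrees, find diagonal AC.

Using the law of cosines:
d^2 = 3^2 + 7^2 - 2(3)(7)cos(135 degrees)
d^2 = 9 + 49 - 42*-sqrt(2)/2
d^2 = 21*sqrt(2) + 58
d = sqrt(21*sqrt(2) + 58)

sqrt(21*sqrt(2) + 58)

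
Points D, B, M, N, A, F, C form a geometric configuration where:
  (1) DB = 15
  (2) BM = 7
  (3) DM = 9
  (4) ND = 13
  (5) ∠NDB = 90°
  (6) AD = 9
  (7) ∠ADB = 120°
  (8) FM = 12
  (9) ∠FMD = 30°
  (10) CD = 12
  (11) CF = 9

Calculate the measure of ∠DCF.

Step 1: By the law of cosines on triangle DMF: DF² = 9² + 12² − 2·9·12·cos(30°) = 37.94, so DF ≈ 6.16.
Step 2: By the inverse law of cosines on triangle DCF: cos(∠DCF) = (12² + 9² − 6.16²) / (2·12·9) = 187.06/216 = 0.866, so ∠DCF = 30°.

Therefore, the measure of angle ∠DCF = 30°.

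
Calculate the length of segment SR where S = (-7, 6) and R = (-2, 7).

d = sqrt((-2 - -7)^2 + (7 - 6)^2)
d = sqrt(5^2 + 1^2)
d = sqrt(25 + 1)
d = sqrt(26)

sqrt(26)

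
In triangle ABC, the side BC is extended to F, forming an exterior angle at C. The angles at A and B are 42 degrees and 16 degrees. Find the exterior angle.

The interior angle at C is 180 - 42 - 16 = 122 degrees.
The exterior angle and interior angle at C are supplementary:
Exterior angle = 180 - 122 = 58 degrees.

58 degrees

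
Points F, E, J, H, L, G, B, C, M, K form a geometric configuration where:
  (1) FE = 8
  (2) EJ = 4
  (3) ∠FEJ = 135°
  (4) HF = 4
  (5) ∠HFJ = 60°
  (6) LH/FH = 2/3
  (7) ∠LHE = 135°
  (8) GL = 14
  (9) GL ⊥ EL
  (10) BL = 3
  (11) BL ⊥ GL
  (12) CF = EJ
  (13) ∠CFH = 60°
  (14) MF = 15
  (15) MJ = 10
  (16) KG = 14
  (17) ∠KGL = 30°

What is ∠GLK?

Step 1: By the law of cosines on triangle LGK: LK² = 14² + 14² − 2·14·14·cos(30°) = 52.52, so LK ≈ 7.25.
Step 2: By the inverse law of cosines on triangle GLK: cos(∠GLK) = (14² + 7.25² − 14²) / (2·14·7.25) = 52.52/202.91 = 0.2588, so ∠GLK = 75°.

Therefore, the measure of angle ∠GLK = 75°.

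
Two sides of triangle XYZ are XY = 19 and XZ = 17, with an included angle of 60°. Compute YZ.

Law of cosines: YZ^2 = 19^2 + 17^2 - 2(19)(17)cos(60°) = 327, so YZ = sqrt(327).

sqrt(327)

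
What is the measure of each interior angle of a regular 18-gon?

Each interior angle of a regular n-gon is (n - 2) * 180 / n.
For n = 18: (18 - 2) * 180 / 18 = 2880/18 = 160 degrees.

160 degrees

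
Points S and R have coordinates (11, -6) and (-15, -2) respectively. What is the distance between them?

d = sqrt((-26)^2 + (4)^2) = sqrt(692) = 2*sqrt(173)

2*sqrt(173)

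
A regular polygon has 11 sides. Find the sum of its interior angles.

The sum of interior angles of an n-sided polygon is (n - 2) * 180.
For n = 11: (11 - 2) * 180 = 9 * 180 = 1620 degrees.

1620 degrees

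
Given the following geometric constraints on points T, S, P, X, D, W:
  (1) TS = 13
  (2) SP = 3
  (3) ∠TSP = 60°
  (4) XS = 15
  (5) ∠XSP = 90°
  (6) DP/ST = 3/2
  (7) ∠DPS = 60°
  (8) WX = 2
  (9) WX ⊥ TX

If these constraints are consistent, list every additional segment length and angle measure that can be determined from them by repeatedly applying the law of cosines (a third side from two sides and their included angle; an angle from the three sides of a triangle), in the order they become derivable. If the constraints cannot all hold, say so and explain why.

The constraints are consistent. Derivable facts, in order:
After 1 step:
- PX = 3·√26
- SD ≈ 18.19
- TP = √139
After 2 steps:
- ∠DSP = 111.79°
- ∠PDS = 8.21°
- ∠PTS = 12.73°
- ∠PXS = 11.31°
- ∠SPT = 107.27°
- ∠SPX = 78.69°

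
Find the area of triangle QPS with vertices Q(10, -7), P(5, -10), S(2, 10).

Using the Shoelace formula for a triangle:
Area = (1/2)|x0(y1 - y2) + x1(y2 - y0) + x2(y0 - y1)|
Area = (1/2)|10(-10 - 10) + 5(10 - -7) + 2(-7 - -10)|
Area = (1/2)|-200 + 85 + 6|
Area = (1/2)|-109|
Area = (1/2)(109)
Area = 109/2

109/2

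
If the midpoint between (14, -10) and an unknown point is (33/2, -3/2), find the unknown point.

Using the midpoint formula: M = ((x1 + x2)/2, (y1 + y2)/2)
We know M = (33/2, -3/2) and B = (14, -10)
For x: 33/2 = (14 + x2)/2, so x2 = 2*33/2 - 14 = 19
For y: -3/2 = (-10 + y2)/2, so y2 = 2*-3/2 - -10 = 7
D = (19, 7)

(19, 7)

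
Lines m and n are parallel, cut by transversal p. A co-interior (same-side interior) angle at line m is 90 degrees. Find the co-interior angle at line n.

Co-interior angles (same-side interior) formed by parallel lines and a transversal are supplementary (sum to 180 degrees).
The given angle is 90 degrees.
The co-interior angle = 180 - 90 = 90 degrees.

90 degrees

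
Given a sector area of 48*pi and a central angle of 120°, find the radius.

r² = 360 × 48*pi / (π × 120) = 144, so r = 12.

12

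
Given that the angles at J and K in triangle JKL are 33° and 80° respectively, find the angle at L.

angle L = 180 - 33 - 80 = 67 degrees.

67 degrees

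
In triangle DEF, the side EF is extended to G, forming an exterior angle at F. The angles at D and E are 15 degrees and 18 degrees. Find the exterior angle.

By the exterior angle theorem, an exterior angle of a triangle equals the sum of the two remote interior angles.
Exterior angle = angle D + angle E
Exterior angle = 15 + 18 = 33 degrees

33 degrees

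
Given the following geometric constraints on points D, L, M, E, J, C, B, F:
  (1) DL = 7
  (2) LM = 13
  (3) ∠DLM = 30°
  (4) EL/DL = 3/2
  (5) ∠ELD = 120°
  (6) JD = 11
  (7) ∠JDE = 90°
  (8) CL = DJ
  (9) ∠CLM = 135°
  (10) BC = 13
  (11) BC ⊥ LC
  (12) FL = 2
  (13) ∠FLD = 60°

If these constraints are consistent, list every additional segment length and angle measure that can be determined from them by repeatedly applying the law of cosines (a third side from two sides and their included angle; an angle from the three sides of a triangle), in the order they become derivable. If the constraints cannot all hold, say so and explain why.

The constraints are consistent. Derivable facts, in order:
After 1 step:
- DE = 7/2·√19
- DF = √39
- DM ≈ 7.77
- LB ≈ 17.03
- MC ≈ 22.19
After 2 steps:
- EJ ≈ 18.81
- ∠BLC = 49.76°
- ∠CBL = 40.24°
- ∠CML = 20.52°
- ∠DEL = 23.41°
- ∠DFL = 103.9°
- ∠DML = 26.77°
- ∠EDL = 36.59°
- ∠FDL = 16.1°
- ∠LCM = 24.48°
- ∠LDM = 123.23°
After 3 steps:
- ∠DEJ = 35.79°
- ∠DJE = 54.21°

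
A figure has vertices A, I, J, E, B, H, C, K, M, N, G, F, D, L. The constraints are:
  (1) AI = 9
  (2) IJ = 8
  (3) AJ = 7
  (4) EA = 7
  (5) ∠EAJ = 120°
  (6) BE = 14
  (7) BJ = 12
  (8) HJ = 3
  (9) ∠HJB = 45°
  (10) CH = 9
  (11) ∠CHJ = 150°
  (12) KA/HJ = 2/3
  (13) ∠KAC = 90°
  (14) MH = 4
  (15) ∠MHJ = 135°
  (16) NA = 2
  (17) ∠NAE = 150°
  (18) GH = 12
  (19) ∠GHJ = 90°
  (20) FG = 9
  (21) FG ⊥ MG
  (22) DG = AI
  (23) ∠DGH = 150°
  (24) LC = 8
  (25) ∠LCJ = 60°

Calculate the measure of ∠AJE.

Step 1: By the law of cosines on triangle JAE: JE² = 7² + 7² − 2·7·7·cos(120°) = 147, so JE = 7·√3.
Step 2: By the inverse law of cosines on triangle AJE: cos(∠AJE) = (7² + (7·√3)² − 7²) / (2·7·7·√3) = 147/169.74 = 0.866, so ∠AJE = 30°.

Therefore, the measure of angle ∠AJE = 30°.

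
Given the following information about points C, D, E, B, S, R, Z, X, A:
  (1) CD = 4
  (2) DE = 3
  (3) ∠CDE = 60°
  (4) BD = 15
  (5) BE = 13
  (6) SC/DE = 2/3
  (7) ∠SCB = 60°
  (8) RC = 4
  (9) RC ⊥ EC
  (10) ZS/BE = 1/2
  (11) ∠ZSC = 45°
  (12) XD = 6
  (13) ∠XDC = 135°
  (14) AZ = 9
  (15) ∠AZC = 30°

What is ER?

Step 1: By the law of cosines on triangle EDC: EC² = 3² + 4² − 2·3·4·cos(60°) = 13, so EC = √13.
Step 2: By the law of cosines on triangle ECR: ER² = √13² + 4² − 2·√13·4·cos(90°) = 29, so ER = √29.

Therefore, the length of ER = √29.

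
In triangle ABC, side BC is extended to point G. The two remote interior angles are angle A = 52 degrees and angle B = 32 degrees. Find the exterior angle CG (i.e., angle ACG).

The interior angle at C is 180 - 52 - 32 = 96 degrees.
The exterior angle and interior angle at C are supplementary:
Exterior angle = 180 - 96 = 84 degrees.

84 degrees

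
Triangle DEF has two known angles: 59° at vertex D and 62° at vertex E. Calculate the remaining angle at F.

By the triangle angle sum property, the three interior angles of any triangle add up to 180°.
We know angle D = 59° and angle E = 62°, so their sum is 121°.
Therefore angle F = 180° - 121° = 59°.

59 degrees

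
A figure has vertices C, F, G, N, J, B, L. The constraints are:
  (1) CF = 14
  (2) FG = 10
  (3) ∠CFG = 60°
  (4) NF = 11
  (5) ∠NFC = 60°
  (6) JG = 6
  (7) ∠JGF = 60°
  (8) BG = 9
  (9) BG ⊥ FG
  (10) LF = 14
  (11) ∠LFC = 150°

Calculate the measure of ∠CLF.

Step 1: By the law of cosines on triangle LFC: LC² = 14² + 14² − 2·14·14·cos(150°) = 731.48, so LC ≈ 27.05.
Step 2: By the inverse law of cosines on triangle CLF: cos(∠CLF) = (27.05² + 14² − 14²) / (2·27.05·14) = 731.48/757.29 = 0.9659, so ∠CLF = 15°.

Therefore, the measure of angle ∠CLF = 15°.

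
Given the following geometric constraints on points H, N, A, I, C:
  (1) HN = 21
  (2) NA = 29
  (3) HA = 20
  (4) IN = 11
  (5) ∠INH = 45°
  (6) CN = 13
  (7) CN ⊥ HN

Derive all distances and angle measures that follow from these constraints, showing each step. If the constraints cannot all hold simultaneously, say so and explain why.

The constraints are consistent.

Step 1: From HN = 21, NI = 11, and ∠HNI = 45°, by the law of cosines:
  HI² = HN² + NI² - 2·HN·NI·cos(45°) = 441 + 121 - 326.7 = 235.3
  HI ≈ 15.34

Step 2: From HN = 21, NC = 13, and ∠HNC = 90°, by the law of cosines:
  HC² = HN² + NC² - 2·HN·NC·cos(90°) = 441 + 169 - 0 = 610
  HC ≈ 24.7

Step 3: From HA = 20, HN = 21, AN = 29, by the inverse law of cosines:
  cos(∠AHN) = (HA² + HN² - AN²) / (2·HA·HN)
  ∠AHN = 90°

Step 4: From NA = 29, NH = 21, AH = 20, by the inverse law of cosines:
  cos(∠ANH) = (NA² + NH² - AH²) / (2·NA·NH)
  ∠ANH = 43.6°

Step 5: From AH = 20, AN = 29, HN = 21, by the inverse law of cosines:
  cos(∠HAN) = (AH² + AN² - HN²) / (2·AH·AN)
  ∠HAN = 46.4°

Step 6: From HC = 24.7, HN = 21, CN = 13, by the inverse law of cosines:
  cos(∠CHN) = (HC² + HN² - CN²) / (2·HC·HN)
  ∠CHN = 31.76°

Step 7: From HI = 15.34, HN = 21, IN = 11, by the inverse law of cosines:
  cos(∠IHN) = (HI² + HN² - IN²) / (2·HI·HN)
  ∠IHN = 30.47°

Step 8: From IH = 15.34, IN = 11, HN = 21, by the inverse law of cosines:
  cos(∠HIN) = (IH² + IN² - HN²) / (2·IH·IN)
  ∠HIN = 104.53°

Step 9: From CH = 24.7, CN = 13, HN = 21, by the inverse law of cosines:
  cos(∠HCN) = (CH² + CN² - HN²) / (2·CH·CN)
  ∠HCN = 58.24°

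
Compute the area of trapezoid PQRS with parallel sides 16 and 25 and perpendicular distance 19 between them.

Area = (16 + 25) * 19 / 2 = 779 / 2 = 779/2

779/2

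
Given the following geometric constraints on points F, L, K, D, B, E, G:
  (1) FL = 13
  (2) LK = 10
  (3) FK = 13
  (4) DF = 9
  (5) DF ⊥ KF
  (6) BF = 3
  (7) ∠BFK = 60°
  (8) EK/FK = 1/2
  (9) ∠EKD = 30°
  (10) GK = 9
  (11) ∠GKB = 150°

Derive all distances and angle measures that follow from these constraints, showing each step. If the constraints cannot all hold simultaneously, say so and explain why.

The constraints are consistent.

From the given relations:
  EK = 1/2·FK = 1/2·13 ≈ 6.5

Step 1: From KF = 13, FD = 9, and ∠KFD = 90°, by the law of cosines:
  KD² = KF² + FD² - 2·KF·FD·cos(90°) = 169 + 81 - 0 = 250
  KD = 5·√10

Step 2: From KF = 13, FB = 3, and ∠KFB = 60°, by the law of cosines:
  KB² = KF² + FB² - 2·KF·FB·cos(60°) = 169 + 9 - 39 = 139
  KB = √139

Step 3: From FK = 13, FL = 13, KL = 10, by the inverse law of cosines:
  cos(∠KFL) = (FK² + FL² - KL²) / (2·FK·FL)
  ∠KFL = 45.24°

Step 4: From LF = 13, LK = 10, FK = 13, by the inverse law of cosines:
  cos(∠FLK) = (LF² + LK² - FK²) / (2·LF·LK)
  ∠FLK = 67.38°

Step 5: From KF = 13, KL = 10, FL = 13, by the inverse law of cosines:
  cos(∠FKL) = (KF² + KL² - FL²) / (2·KF·KL)
  ∠FKL = 67.38°

Step 6: From DK = 5·√10, KE = 6.5, and ∠DKE = 30°, by the law of cosines:
  DE² = DK² + KE² - 2·DK·KE·cos(30°) = 250 + 42.25 - 178 = 114.2
  DE ≈ 10.69

Step 7: From BK = √139, KG = 9, and ∠BKG = 150°, by the law of cosines:
  BG² = BK² + KG² - 2·BK·KG·cos(150°) = 139 + 81 + 183.8 = 403.8
  BG ≈ 20.09

Step 8: From KB = √139, KF = 13, BF = 3, by the inverse law of cosines:
  cos(∠BKF) = (KB² + KF² - BF²) / (2·KB·KF)
  ∠BKF = 12.73°

Step 9: From KD = 5·√10, KF = 13, DF = 9, by the inverse law of cosines:
  cos(∠DKF) = (KD² + KF² - DF²) / (2·KD·KF)
  ∠DKF = 34.7°

Step 10: From DF = 9, DK = 5·√10, FK = 13, by the inverse law of cosines:
  cos(∠FDK) = (DF² + DK² - FK²) / (2·DF·DK)
  ∠FDK = 55.3°

Step 11: From BF = 3, BK = √139, FK = 13, by the inverse law of cosines:
  cos(∠FBK) = (BF² + BK² - FK²) / (2·BF·BK)
  ∠FBK = 107.27°

Step 12: From DE = 10.69, DK = 5·√10, EK = 6.5, by the inverse law of cosines:
  cos(∠EDK) = (DE² + DK² - EK²) / (2·DE·DK)
  ∠EDK = 17.7°

Step 13: From BG = 20.09, BK = √139, GK = 9, by the inverse law of cosines:
  cos(∠GBK) = (BG² + BK² - GK²) / (2·BG·BK)
  ∠GBK = 12.94°

Step 14: From ED = 10.69, EK = 6.5, DK = 5·√10, by the inverse law of cosines:
  cos(∠DEK) = (ED² + EK² - DK²) / (2·ED·EK)
  ∠DEK = 132.3°

Step 15: From GB = 20.09, GK = 9, BK = √139, by the inverse law of cosines:
  cos(∠BGK) = (GB² + GK² - BK²) / (2·GB·GK)
  ∠BGK = 17.06°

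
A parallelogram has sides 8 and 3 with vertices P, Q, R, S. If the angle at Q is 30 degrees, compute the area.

The area of a parallelogram equals the product of two adjacent sides times the sine of the included angle.
This is because the height equals 3 * sin(30°) = 3/2.
Area = 8 * 3/2 = 12

12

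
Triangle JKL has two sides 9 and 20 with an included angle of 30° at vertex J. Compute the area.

When two sides and the included angle are known, the area formula is (1/2)ab sin(C).
The height from one side to the opposite vertex is 20 sin(30°) = 10.
Area = (1/2) * 9 * 10 = 45.

45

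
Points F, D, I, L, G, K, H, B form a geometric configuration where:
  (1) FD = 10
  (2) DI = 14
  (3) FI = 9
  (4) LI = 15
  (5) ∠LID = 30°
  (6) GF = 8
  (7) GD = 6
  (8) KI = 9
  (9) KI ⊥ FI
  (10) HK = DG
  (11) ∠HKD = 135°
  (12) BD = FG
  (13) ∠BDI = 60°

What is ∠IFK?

Step 1: By the law of cosines on triangle FIK: FK² = 9² + 9² − 2·9·9·cos(90°) = 162, so FK = 9·√2.
Step 2: By the inverse law of cosines on triangle IFK: cos(∠IFK) = (9² + (9·√2)² − 9²) / (2·9·9·√2) = 162/229.1 = 0.7071, so ∠IFK = 45°.

Therefore, the measure of angle ∠IFK = 45°.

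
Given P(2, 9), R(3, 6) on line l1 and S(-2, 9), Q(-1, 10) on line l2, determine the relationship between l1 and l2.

Slope of line 1: m1 = (6 - 9)/(3 - 2) = -3/1 = -3
Slope of line 2: m2 = (10 - 9)/(-1 - -2) = 1/1 = 1
m1 != m2 and m1*m2 = -3 != -1. Neither.

Neither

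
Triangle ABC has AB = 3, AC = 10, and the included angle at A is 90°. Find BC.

The included angle is 90°, so the triangle is right-angled at A. The opposite side BC is the hypotenuse.
By the Pythagorean theorem: BC = sqrt(3^2 + 10^2) = sqrt(109) = sqrt(109).

sqrt(109)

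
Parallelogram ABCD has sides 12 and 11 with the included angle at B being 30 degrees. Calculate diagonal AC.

Using the law of cosines:
d^2 = 12^2 + 11^2 - 2(12)(11)cos(30 degrees)
d^2 = 144 + 121 - 264*sqrt(3)/2
d^2 = 265 - 132*sqrt(3)
d = sqrt(265 - 132*sqrt(3))

sqrt(265 - 132*sqrt(3))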